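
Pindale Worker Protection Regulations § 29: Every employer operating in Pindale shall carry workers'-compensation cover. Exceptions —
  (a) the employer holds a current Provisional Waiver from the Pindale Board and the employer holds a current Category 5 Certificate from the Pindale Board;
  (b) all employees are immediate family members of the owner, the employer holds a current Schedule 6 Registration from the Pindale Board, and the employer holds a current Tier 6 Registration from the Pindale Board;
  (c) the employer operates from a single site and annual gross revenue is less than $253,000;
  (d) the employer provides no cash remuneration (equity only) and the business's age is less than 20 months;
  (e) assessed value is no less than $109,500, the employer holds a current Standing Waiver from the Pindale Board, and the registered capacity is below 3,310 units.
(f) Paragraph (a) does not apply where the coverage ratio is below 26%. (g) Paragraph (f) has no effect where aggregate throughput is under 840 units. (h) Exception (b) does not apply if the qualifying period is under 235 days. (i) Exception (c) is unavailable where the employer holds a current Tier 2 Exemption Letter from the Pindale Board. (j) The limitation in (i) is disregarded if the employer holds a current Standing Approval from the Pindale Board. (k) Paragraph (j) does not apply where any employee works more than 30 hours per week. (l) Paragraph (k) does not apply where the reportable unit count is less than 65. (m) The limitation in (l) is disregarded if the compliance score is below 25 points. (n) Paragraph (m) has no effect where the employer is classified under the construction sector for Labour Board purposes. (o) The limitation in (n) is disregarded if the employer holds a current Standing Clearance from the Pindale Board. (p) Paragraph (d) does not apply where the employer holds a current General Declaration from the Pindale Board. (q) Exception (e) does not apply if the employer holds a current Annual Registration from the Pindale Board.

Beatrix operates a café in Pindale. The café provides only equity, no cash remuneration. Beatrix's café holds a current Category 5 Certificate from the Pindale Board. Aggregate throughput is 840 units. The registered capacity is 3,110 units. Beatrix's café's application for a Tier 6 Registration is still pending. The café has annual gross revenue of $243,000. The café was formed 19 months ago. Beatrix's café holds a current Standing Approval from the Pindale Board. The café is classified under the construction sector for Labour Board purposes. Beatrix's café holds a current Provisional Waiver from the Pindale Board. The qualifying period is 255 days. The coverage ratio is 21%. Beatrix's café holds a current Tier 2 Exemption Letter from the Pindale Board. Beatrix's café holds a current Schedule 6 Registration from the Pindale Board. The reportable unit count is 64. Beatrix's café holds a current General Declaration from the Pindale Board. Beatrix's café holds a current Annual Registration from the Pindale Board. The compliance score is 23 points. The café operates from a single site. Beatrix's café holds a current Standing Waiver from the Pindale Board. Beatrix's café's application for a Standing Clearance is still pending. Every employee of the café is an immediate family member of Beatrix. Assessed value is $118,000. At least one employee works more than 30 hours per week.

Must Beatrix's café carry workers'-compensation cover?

No — exception (c) applies; Beatrix's café is not required to carry workers'-compensation cover.

Exception (a) is satisfied on its face — a current Provisional Waiver is held; a current Category 5 Certificate is held. Turning to paragraphs (f)–(g): (f) operates against (a): the coverage ratio is 21%, below the 26% limit. (g), which would lift (f), does not operate here — aggregate throughput is 840 units, not under 840 units. Exception (a) does not apply.
Exception (b) fails — there is no Tier 6 Registration in force.
All of (c)'s requirements are met (the employer operates from a single site; annual gross revenue is $243,000, less than the $253,000 limit). Applying paragraphs (i)–(o): (i) is triggered (a current Tier 2 Exemption Letter is held), but is set aside by (j): (j) is triggered — a current Standing Approval is held. (k) is engaged (at least one employee exceeds 30 hours/week), but is itself disapplied by (l): (l) operates against (k): the reportable unit count is 64, less than the 65 limit. (m) would limit (l) — the compliance score is 23 points, below the 25 points limit — but (n) sets (m) aside: (n) operates against (m): the café is classified under the construction sector. (o), which would lift (n), is not triggered — no current Standing Clearance is held. (c) remains available.
Exception (d)'s conditions are all satisfied: remuneration is equity-only; the business's age is 19 months, less than the 20 months limit. But applying paragraph (p): (p) applies — a current General Declaration is held. (d) is therefore removed.
Exception (e)'s conditions are all satisfied: assessed value is $118,000, meeting the $109,500 threshold; a current Standing Waiver is held; the registered capacity is 3,110 units, below the 3,310 units limit. But applying paragraph (q): (q) is triggered — a current Annual Registration is held. Exception (e) does not apply.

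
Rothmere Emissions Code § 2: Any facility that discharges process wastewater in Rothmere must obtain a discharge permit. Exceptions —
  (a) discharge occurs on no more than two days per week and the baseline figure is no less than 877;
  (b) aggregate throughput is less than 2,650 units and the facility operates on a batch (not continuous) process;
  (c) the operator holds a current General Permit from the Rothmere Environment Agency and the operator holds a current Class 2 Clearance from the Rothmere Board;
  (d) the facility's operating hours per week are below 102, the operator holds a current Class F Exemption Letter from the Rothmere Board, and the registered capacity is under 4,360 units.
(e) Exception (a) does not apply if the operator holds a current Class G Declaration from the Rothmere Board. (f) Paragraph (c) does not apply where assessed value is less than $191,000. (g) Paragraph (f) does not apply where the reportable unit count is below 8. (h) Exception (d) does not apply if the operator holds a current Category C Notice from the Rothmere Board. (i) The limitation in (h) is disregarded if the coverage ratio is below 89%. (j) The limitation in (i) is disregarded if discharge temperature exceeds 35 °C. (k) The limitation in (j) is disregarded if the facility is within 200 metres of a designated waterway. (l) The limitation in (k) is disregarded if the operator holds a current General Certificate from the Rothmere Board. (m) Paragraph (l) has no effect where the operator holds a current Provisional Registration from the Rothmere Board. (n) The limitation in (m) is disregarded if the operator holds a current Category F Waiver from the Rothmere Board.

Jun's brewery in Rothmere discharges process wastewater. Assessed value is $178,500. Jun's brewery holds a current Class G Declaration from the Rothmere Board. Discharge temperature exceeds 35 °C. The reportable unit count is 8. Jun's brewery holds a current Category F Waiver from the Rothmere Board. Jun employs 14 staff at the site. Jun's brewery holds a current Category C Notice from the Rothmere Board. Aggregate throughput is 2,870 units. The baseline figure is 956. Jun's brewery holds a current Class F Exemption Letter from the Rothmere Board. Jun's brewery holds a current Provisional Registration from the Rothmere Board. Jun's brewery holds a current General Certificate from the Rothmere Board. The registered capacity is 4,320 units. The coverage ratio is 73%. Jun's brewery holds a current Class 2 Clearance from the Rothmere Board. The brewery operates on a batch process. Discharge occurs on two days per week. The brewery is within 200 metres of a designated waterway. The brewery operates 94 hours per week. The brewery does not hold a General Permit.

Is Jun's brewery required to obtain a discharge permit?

Exception (a)'s conditions are all satisfied: discharge occurs on no more than two days per week; the baseline figure is 956, meeting the 877 threshold. Turning to paragraph (e): (e) operates against (a): a current Class G Declaration is held. So (a) is unavailable.
Exception (b) does not apply: aggregate throughput is 2,870 units, not less than 2,650 units.
Exception (c) does not apply: no General Permit is held.
Exception (d)'s conditions are all satisfied: the facility's operating hours per week are 94, below the 102 limit; a current Class F Exemption Letter is held; the registered capacity is 4,320 units, under the 4,360 units limit. But: (h) is engaged — a current Category C Notice is held. (i) would limit (h) — the coverage ratio is 73%, below the 89% limit — but (j) sets (i) aside: (j) operates against (i): discharge temperature exceeds 35 °C. (k) would limit (j) — the brewery is within 200 m of a designated waterway — but (l) sets (k) aside: (l) operates against (k): a current General Certificate is held. (m) applies (a current Provisional Registration is held), but is displaced by (n): (n) is engaged — a current Category F Waiver is held. So (d) is unavailable.
No exception applies. The general rule governs.

Yes — Jun's brewery must obtain a discharge permit.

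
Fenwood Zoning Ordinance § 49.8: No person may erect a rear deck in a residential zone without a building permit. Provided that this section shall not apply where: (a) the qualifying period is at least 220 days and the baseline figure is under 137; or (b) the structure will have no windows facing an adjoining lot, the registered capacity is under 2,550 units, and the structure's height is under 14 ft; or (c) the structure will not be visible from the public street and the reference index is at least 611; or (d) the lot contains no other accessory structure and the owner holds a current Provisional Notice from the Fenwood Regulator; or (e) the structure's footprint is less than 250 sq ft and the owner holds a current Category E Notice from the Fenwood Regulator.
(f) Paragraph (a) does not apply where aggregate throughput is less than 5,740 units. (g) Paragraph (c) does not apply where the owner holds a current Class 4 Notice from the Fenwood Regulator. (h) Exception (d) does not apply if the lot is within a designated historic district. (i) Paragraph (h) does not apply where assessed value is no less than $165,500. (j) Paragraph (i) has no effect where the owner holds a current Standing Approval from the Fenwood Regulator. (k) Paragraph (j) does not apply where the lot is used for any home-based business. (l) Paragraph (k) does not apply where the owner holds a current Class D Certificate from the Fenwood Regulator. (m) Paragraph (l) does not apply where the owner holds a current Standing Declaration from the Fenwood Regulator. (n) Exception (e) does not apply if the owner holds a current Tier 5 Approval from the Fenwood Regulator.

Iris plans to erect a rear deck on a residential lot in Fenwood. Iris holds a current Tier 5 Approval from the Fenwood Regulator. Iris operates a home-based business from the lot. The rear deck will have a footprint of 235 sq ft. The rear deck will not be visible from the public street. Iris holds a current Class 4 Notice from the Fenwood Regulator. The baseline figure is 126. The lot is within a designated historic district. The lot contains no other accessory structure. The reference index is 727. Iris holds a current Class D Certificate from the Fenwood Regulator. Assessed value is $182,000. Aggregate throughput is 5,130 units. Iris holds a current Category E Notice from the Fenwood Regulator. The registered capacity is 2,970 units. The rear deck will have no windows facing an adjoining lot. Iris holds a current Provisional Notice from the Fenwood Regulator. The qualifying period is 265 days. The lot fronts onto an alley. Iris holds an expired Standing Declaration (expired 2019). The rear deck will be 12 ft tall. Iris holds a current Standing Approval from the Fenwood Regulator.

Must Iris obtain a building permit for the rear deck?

All of (a)'s requirements are met (the qualifying period is 265 days, meeting the 220 days threshold; the baseline figure is 126, under the 137 limit). But: (f) is engaged — aggregate throughput is 5,130 units, less than the 5,740 units limit. (a) is therefore removed.
Exception (b) does not apply: the registered capacity is 2,970 units, not under 2,550 units.
Exception (c)'s conditions are all satisfied: the structure will not be visible from the street; the reference index is 727, meeting the 611 threshold. Turning to paragraph (g): (g) operates against (c): a current Class 4 Notice is held. So (c) is unavailable.
All of (d)'s requirements are met (the lot has no other accessory structure; a current Provisional Notice is held). Turning to paragraphs (h)–(m): (h) operates against (d): the lot is in a historic district. (i) is triggered (assessed value is $182,000, meeting the $165,500 threshold), but is set aside by (j): (j) operates — a current Standing Approval is held. (k) would limit (j) — a home-based business operates on the lot — but (l) sets (k) aside: (l) operates against (k): a current Class D Certificate is held. (m), which would lift (l), is not triggered — there is no Standing Declaration in force. So (d) is unavailable.
Exception (e)'s conditions are all satisfied: the structure's footprint is 235 sq ft, less than the 250 sq ft limit; a current Category E Notice is held. But applying paragraph (n): (n) is engaged — a current Tier 5 Approval is held. So (e) is unavailable.
No exception is made out. Iris falls within the general rule.

Yes — Iris must obtain a building permit.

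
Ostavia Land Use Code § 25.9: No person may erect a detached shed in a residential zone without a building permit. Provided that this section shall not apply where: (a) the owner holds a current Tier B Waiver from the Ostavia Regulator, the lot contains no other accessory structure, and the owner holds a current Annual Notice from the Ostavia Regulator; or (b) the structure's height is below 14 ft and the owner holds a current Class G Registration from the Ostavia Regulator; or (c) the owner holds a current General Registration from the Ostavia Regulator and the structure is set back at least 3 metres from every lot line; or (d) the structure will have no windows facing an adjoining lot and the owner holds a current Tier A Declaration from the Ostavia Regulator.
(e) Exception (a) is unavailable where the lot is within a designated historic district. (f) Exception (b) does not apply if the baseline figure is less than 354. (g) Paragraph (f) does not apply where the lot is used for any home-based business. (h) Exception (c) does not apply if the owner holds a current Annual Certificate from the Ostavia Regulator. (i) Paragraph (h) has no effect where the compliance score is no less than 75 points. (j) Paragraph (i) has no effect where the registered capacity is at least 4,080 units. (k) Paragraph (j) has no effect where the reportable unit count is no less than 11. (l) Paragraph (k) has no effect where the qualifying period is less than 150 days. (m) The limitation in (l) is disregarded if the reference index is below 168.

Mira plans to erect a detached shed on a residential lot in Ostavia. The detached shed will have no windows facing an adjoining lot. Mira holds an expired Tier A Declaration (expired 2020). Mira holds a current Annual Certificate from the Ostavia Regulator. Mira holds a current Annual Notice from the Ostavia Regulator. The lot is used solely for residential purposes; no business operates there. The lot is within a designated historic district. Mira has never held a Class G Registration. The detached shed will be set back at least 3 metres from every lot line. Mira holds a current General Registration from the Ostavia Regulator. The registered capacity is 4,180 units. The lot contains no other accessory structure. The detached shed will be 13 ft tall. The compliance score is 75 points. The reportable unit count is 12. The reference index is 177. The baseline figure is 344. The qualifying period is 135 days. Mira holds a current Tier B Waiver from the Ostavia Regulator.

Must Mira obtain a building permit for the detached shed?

Yes — Mira must obtain a building permit.

All of (a)'s requirements are met (a current Tier B Waiver is held; the lot has no other accessory structure; a current Annual Notice is held). But applying paragraph (e): (e) operates against (a): the lot is in a historic district. So (a) is unavailable.
Exception (b) requires that the owner holds a current Class G Registration from the Ostavia Regulator; but there is no Class G Registration in force, so (b) is unavailable.
Exception (c)'s conditions are all satisfied: a current General Registration is held; the setback is at least 3 m on every side. But applying paragraphs (h)–(m): (h) is engaged — a current Annual Certificate is held. (i) would limit (h) — the compliance score is 75 points, meeting the 75 points threshold — but (j) sets (i) aside: (j) operates against (i): the registered capacity is 4,180 units, meeting the 4,080 units threshold. (k) is engaged (the reportable unit count is 12, meeting the 11 threshold), but is set aside by (l): (l) applies — the qualifying period is 135 days, less than the 150 days limit. (m) is not engaged (the reference index is 177, not below 168), so (l) stands. Exception (c) does not apply.
Exception (d) does not apply: the Tier A Declaration is not current.
No exception is made out. Mira falls within the general rule.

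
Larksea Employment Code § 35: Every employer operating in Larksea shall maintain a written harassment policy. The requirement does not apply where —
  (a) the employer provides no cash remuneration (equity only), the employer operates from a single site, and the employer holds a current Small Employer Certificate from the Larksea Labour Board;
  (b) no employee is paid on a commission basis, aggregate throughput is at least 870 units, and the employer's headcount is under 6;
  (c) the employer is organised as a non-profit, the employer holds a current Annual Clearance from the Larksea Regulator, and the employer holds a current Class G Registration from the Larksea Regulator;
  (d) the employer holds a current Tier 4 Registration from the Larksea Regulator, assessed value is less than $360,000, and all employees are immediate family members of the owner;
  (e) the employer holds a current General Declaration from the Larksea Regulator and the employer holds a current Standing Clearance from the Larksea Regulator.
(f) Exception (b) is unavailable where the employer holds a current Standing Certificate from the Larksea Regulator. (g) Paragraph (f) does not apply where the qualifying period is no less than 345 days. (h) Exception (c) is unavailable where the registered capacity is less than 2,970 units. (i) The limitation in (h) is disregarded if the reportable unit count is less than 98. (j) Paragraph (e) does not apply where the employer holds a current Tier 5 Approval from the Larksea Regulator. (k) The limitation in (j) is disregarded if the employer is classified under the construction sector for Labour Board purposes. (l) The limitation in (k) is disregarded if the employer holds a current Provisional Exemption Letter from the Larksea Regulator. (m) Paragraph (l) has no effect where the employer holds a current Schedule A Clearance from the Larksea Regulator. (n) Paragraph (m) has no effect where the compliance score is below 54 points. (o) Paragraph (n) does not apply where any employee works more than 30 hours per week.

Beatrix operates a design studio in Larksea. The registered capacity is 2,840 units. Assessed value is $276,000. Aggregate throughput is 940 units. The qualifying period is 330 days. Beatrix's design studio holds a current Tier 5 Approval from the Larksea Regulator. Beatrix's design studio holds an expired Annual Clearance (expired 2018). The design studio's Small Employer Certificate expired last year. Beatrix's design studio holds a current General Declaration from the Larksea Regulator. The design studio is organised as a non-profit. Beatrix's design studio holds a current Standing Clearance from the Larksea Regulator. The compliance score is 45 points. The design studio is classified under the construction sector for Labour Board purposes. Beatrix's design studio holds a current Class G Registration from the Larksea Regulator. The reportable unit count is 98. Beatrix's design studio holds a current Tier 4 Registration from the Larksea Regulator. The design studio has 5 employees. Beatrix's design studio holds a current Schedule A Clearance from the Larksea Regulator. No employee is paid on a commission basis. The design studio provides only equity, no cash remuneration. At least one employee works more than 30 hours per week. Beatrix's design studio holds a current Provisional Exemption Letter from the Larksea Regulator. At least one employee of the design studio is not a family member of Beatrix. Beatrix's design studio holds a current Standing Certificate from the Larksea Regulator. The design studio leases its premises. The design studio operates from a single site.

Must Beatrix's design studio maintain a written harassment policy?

Exception (a) requires that the employer holds a current Small Employer Certificate from the Larksea Labour Board; but the Small Employer Certificate has expired, so (a) is unavailable.
All of (b)'s requirements are met (no employee is paid on commission; aggregate throughput is 940 units, meeting the 870 units threshold; the employer's headcount is 5, under the 6 limit). However, paragraphs (f)–(g) must be considered: (f) operates against (b): a current Standing Certificate is held. (g), which would lift (f), does not operate here — the qualifying period is 330 days, short of 345 days. Exception (b) does not apply.
Exception (c) requires that the employer holds a current Annual Clearance from the Larksea Regulator; but there is no Annual Clearance in force, so (c) is unavailable.
Exception (d) fails — at least one employee is not a family member.
All of (e)'s requirements are met (a current General Declaration is held; a current Standing Clearance is held). Applying paragraphs (j)–(o): (j) would limit (e) — a current Tier 5 Approval is held — but (k) sets (j) aside: (k) operates against (j): the design studio is classified under the construction sector. (l) would limit (k) — a current Provisional Exemption Letter is held — but (m) sets (l) aside: (m) operates against (l): a current Schedule A Clearance is held. (n) would limit (m) — the compliance score is 45 points, below the 54 points limit — but (o) sets (n) aside: (o) operates against (n): at least one employee exceeds 30 hours/week. (e) remains available.

No — exception (e) applies; Beatrix's design studio is not required to maintain a written harassment policy.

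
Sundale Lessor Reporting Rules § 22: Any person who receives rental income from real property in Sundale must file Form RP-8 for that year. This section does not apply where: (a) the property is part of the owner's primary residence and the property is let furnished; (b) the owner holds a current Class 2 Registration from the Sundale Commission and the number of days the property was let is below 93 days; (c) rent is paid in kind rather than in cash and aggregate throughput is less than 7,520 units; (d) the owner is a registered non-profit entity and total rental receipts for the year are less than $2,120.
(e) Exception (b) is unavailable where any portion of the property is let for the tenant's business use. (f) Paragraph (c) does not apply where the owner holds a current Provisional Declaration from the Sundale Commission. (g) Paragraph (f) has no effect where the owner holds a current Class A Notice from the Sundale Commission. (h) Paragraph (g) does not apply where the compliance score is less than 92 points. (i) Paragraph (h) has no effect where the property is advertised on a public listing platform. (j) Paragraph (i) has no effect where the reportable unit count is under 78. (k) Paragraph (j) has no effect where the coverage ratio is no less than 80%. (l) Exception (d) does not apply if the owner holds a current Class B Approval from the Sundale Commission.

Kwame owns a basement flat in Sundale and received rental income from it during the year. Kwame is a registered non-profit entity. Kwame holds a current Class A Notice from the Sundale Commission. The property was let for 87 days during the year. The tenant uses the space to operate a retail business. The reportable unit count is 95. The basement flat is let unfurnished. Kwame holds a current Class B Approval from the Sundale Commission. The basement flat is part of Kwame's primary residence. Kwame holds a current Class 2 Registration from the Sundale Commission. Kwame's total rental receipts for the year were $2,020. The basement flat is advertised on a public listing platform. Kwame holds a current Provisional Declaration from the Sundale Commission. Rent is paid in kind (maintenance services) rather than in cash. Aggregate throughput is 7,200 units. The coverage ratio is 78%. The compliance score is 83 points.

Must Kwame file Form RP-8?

No — exception (c) applies; Kwame is not required to file Form RP-8.

Exception (a) does not apply: the property is let unfurnished.
Exception (b) is satisfied on its face — a current Class 2 Registration is held; the number of days the property was let is 87 days, below the 93 days limit. But: (e) operates against (b): the space is let for business use. So (b) is unavailable.
Exception (c): rent is paid in kind; aggregate throughput is 7,200 units, less than the 7,520 units limit — every condition holds. Applying paragraphs (f)–(k): (f) is engaged (a current Provisional Declaration is held), but is itself disapplied by (g): (g) is engaged — a current Class A Notice is held. (h) is engaged (the compliance score is 83 points, less than the 92 points limit), but is displaced by (i): (i) operates against (h): the property is publicly advertised. (j), which would lift (i), does not operate here — the reportable unit count is 95, not under 78. So (c) applies.
All of (d)'s requirements are met (Kwame is a registered non-profit; total rental receipts for the year are $2,020, less than the $2,120 limit). However, paragraph (l) must be considered: (l) applies — a current Class B Approval is held. Exception (d) does not apply.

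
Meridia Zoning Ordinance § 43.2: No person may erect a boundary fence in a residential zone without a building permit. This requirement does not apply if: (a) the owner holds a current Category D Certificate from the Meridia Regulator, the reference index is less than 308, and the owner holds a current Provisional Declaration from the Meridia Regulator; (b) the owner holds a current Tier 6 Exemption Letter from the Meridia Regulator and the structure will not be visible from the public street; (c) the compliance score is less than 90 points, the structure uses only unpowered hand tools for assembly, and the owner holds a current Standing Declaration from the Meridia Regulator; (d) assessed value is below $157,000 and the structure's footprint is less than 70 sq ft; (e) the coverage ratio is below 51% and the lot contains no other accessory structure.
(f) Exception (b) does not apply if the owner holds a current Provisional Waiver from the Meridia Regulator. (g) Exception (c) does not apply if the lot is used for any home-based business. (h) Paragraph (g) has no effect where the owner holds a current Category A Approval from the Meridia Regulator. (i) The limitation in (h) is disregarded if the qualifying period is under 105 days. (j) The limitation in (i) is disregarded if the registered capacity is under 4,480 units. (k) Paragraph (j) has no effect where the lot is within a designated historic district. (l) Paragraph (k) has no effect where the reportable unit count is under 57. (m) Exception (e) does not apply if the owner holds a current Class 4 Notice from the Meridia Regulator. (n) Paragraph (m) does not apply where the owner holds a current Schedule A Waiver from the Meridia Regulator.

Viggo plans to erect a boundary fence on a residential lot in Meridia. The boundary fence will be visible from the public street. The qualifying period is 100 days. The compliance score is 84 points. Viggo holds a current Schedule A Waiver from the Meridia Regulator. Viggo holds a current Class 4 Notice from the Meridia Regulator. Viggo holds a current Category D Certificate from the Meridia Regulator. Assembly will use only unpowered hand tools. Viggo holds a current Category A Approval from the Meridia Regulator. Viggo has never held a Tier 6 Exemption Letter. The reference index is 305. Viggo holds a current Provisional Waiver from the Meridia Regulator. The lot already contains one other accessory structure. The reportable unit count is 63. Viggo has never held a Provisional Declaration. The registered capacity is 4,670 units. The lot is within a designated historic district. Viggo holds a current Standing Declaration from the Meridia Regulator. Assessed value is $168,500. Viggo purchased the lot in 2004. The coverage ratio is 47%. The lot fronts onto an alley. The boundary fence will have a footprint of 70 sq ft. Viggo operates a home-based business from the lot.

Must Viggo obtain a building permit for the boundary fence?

Yes — Viggo must obtain a building permit.

Exception (a) does not apply: there is no Provisional Declaration in force.
Exception (b) fails — there is no Tier 6 Exemption Letter in force.
Exception (c): the compliance score is 84 points, less than the 90 points limit; assembly uses only hand tools; a current Standing Declaration is held — every condition holds. However, paragraphs (g)–(l) must be considered: (g) operates against (c): a home-based business operates on the lot. (h) is engaged (a current Category A Approval is held), but is overridden by (i): (i) operates against (h): the qualifying period is 100 days, under the 105 days limit. (j), which would lift (i), is inapplicable — the registered capacity is 4,670 units, not under 4,480 units. So (c) is unavailable.
Exception (d) requires that assessed value is below $157,000; but assessed value is $168,500, not below $157,000, so (d) is unavailable.
Exception (e) requires that the lot contains no other accessory structure; but the lot already has another accessory structure, so (e) is unavailable.
No exception applies. The general rule governs.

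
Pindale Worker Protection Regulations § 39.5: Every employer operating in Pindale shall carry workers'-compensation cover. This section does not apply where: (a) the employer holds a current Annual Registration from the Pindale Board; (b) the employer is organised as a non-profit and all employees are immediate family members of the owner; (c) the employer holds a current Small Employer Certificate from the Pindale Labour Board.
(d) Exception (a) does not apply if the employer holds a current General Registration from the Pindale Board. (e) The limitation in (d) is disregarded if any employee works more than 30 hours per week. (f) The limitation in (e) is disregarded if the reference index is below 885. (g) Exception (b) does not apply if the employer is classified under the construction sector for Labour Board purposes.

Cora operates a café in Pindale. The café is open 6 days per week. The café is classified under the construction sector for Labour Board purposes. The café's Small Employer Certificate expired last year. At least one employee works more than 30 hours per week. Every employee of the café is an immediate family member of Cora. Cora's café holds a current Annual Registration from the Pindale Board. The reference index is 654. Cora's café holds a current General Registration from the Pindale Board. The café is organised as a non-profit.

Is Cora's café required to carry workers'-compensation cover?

Yes — Cora's café must carry workers'-compensation cover.

Exception (a)'s conditions are all satisfied: a current Annual Registration is held. But: (d) operates against (a): a current General Registration is held. (e) applies (at least one employee exceeds 30 hours/week), but is set aside by (f): (f) is engaged — the reference index is 654, below the 885 limit. Exception (a) does not apply.
Exception (b)'s conditions are all satisfied: the employer is a non-profit; every employee is an immediate family member. Turning to paragraph (g): (g) operates against (b): the café is classified under the construction sector. (b) is therefore removed.
Exception (c) fails — the Small Employer Certificate has expired.
No exception applies. The general rule governs.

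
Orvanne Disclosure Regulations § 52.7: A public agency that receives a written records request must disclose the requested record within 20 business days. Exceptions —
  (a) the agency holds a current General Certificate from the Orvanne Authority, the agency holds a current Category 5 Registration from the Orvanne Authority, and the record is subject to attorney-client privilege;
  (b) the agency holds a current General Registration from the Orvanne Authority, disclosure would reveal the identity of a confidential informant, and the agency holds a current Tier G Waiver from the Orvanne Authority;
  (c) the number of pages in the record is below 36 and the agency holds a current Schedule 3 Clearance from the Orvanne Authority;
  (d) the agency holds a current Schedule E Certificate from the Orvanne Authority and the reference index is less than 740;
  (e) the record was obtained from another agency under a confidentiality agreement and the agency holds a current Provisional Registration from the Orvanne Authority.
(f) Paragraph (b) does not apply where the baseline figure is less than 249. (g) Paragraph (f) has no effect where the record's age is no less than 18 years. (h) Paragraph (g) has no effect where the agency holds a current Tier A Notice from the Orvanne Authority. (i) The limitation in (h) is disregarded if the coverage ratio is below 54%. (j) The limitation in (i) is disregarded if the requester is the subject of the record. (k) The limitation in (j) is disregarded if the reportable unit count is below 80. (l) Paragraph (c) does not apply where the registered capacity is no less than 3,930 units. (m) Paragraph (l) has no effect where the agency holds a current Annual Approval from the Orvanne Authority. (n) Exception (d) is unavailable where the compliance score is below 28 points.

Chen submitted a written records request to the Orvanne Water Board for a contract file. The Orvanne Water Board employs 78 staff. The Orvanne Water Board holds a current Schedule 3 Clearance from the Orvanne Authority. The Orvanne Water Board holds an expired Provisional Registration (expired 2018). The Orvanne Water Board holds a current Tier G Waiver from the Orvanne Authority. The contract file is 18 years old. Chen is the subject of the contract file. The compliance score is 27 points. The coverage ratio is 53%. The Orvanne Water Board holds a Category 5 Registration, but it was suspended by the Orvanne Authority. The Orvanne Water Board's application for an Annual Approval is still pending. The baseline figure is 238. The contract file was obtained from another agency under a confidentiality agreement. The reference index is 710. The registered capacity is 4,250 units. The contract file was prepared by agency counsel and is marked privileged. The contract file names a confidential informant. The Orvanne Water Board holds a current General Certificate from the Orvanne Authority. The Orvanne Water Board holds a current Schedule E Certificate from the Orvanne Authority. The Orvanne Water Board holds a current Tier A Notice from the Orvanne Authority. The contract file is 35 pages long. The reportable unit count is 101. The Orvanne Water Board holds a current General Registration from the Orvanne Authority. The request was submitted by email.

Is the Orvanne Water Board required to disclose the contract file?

Yes — the Orvanne Water Board must disclose the contract file.

Exception (a) requires that the agency holds a current Category 5 Registration from the Orvanne Authority; but the Category 5 Registration is not current, so (a) is unavailable.
Exception (b)'s conditions are all satisfied: a current General Registration is held; the contract file names a confidential informant; a current Tier G Waiver is held. However, paragraphs (f)–(k) must be considered: (f) operates against (b): the baseline figure is 238, less than the 249 limit. (g) is engaged (the record's age is 18 years, meeting the 18 years threshold), but is displaced by (h): (h) operates — a current Tier A Notice is held. (i) would limit (h) — the coverage ratio is 53%, below the 54% limit — but (j) sets (i) aside: (j) applies — Chen is the subject of the contract file. (k), which would lift (j), is not triggered — the reportable unit count is 101, not below 80. So (b) is unavailable.
All of (c)'s requirements are met (the number of pages in the record is 35, below the 36 limit; a current Schedule 3 Clearance is held). Turning to paragraphs (l)–(m): (l) is triggered — the registered capacity is 4,250 units, meeting the 3,930 units threshold. (m) does not operate here (there is no Annual Approval in force), so (l) stands. So (c) is unavailable.
All of (d)'s requirements are met (a current Schedule E Certificate is held; the reference index is 710, less than the 740 limit). However, paragraph (n) must be considered: (n) is triggered — the compliance score is 27 points, below the 28 points limit. (d) is therefore removed.
Exception (e) requires that the agency holds a current Provisional Registration from the Orvanne Authority; but there is no Provisional Registration in force, so (e) is unavailable.
No exception displaces § 52.7.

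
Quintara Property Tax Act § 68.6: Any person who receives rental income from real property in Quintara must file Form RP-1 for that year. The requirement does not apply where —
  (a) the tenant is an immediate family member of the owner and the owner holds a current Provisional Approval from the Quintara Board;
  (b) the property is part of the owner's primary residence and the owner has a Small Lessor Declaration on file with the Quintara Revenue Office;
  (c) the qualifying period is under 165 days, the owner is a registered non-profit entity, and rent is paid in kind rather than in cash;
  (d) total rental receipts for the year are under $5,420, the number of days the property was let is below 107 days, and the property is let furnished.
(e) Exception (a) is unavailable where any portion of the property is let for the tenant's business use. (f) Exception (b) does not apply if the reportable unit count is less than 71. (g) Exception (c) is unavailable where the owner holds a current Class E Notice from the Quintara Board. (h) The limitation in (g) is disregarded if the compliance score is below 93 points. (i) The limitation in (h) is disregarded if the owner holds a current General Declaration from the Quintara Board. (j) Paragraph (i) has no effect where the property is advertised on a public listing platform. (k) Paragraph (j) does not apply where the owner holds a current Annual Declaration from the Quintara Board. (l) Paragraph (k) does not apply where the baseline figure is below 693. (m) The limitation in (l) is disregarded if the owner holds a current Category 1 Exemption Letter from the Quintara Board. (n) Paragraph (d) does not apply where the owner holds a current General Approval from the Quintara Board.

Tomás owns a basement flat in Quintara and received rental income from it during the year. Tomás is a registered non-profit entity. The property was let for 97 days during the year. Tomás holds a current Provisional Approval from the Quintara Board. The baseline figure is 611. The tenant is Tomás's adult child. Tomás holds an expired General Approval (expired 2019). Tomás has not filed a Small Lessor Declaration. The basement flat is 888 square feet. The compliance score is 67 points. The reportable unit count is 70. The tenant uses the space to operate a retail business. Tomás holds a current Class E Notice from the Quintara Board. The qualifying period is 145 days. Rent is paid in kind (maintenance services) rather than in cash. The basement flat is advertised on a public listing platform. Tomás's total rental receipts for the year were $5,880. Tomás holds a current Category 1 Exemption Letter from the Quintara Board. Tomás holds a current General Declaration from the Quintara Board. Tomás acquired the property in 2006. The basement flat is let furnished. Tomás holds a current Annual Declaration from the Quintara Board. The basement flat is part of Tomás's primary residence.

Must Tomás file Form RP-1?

Exception (a)'s conditions are all satisfied: the tenant is an immediate family member; a current Provisional Approval is held. However, paragraph (e) must be considered: (e) is triggered — the space is let for business use. (a) is therefore removed.
Exception (b) does not apply: no Small Lessor Declaration is on file.
Exception (c) is satisfied on its face — the qualifying period is 145 days, under the 165 days limit; Tomás is a registered non-profit; rent is paid in kind. Turning to paragraphs (g)–(m): (g) operates — a current Class E Notice is held. (h) applies (the compliance score is 67 points, below the 93 points limit), but is overridden by (i): (i) operates against (h): a current General Declaration is held. (j) applies (the property is publicly advertised), but is displaced by (k): (k) operates against (j): a current Annual Declaration is held. (l) is engaged (the baseline figure is 611, below the 693 limit), but is set aside by (m): (m) operates against (l): a current Category 1 Exemption Letter is held. (c) is therefore removed.
Exception (d) fails — total rental receipts for the year are $5,880, not under $5,420.
Every exception is unavailable, so the rule governs.

Yes — Tomás must file Form RP-1.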